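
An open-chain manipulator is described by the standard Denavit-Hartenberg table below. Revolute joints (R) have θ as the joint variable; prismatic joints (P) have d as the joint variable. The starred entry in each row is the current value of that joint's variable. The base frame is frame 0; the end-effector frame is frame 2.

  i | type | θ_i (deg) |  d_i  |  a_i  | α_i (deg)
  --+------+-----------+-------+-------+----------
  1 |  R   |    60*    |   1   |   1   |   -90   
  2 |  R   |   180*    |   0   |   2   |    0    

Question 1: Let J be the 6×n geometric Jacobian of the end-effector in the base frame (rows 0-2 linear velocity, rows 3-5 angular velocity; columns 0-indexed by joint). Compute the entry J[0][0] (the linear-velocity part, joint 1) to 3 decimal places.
axis z_0 = ẑ; lever o_n−o_0 = (-0.5000,-0.8660,1.0000)
cross product → J_v[:, 0] = (0.8660,-0.5000,0.0000)
J_ω[:, 0] = z_0
entry J[0][0] = 0.8660

0.866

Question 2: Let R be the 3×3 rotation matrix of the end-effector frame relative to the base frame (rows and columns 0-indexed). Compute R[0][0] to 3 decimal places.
-0.500

End-effector x-axis (col 0 of R) = (-0.5000,-0.8660,-0.0000)
R[0][0] = -0.5000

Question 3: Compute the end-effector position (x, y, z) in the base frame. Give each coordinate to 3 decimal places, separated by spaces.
-0.500 -0.866 1.000

after link 1: o_1 = (0.5000, 0.8660, 1.0000)
after link 2: o_2 = (-0.5000, -0.8660, 1.0000)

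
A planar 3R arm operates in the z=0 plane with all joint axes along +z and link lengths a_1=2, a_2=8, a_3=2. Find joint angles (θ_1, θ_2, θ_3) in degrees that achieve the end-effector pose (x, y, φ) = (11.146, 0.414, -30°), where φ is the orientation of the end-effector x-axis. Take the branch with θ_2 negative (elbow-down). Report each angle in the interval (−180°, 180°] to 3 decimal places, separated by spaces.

45.011 -45.014 -29.997

wrist centre = target − a_3·(cos φ, sin φ) = (9.4139, 1.4140)
cos θ_2 = (90.6218−2²−8²)/(2·2·8) = 0.7069; θ_2 = -45.0141° (elbow-down)
β = atan2(1.4140,9.4139) = 8.5421°; ψ = atan2(-5.6582,7.6555) = -36.4686°
θ_1 = β − ψ = 45.0107°
θ_3 = φ − θ_1 − θ_2 = -29.9966° (wrapped to (-180°,180°])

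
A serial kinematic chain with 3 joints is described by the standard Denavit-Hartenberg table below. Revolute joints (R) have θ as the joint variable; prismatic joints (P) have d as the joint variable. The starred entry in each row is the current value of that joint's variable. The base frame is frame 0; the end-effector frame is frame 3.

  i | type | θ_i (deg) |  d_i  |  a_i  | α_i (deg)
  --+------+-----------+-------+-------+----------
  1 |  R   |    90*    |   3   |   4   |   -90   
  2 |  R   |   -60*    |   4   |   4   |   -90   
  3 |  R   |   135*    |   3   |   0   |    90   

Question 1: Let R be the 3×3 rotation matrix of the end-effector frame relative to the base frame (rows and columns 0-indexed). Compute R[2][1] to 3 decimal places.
End-effector y-axis (col 1 of R) = (-0.0000,0.8660,-0.5000)
R[2][1] = -0.5000

-0.500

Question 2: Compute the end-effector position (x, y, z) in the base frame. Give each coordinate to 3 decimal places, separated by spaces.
after link 1: o_1 = (0.0000, 4.0000, 3.0000)
after link 2: o_2 = (-4.0000, 6.0000, 6.4641)
after link 3: o_3 = (-4.0000, 8.5981, 4.9641)

-4.000 8.598 4.964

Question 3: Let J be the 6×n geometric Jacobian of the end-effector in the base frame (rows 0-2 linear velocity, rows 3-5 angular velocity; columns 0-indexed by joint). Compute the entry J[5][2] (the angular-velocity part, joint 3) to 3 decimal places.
-0.500

axis z_2 = (-0.0000,0.8660,-0.5000); lever o_n−o_2 = (0.0000,2.5981,-1.5000)
cross product → J_v[:, 2] = (-0.0000,-0.0000,-0.0000)
J_ω[:, 2] = z_2
entry J[5][2] = -0.5000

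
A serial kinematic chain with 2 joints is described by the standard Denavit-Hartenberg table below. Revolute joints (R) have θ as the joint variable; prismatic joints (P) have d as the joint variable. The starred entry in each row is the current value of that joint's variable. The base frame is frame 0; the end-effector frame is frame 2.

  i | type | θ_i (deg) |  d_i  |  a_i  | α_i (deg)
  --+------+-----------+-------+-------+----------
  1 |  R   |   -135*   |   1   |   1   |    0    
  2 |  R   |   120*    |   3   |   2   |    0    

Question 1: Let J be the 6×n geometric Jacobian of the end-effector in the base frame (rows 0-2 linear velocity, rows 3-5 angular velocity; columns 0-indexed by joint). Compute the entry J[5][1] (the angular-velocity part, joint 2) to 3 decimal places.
axis z_1 = (0.0000,0.0000,1.0000); lever o_n−o_1 = (1.9319,-0.5176,3.0000)
cross product → J_v[:, 1] = (0.5176,1.9319,-0.0000)
J_ω[:, 1] = z_1
entry J[5][1] = 1.0000

1.000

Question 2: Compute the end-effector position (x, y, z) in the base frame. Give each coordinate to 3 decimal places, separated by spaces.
1.225 -1.225 4.000

after link 1: o_1 = (-0.7071, -0.7071, 1.0000)
after link 2: o_2 = (1.2247, -1.2247, 4.0000)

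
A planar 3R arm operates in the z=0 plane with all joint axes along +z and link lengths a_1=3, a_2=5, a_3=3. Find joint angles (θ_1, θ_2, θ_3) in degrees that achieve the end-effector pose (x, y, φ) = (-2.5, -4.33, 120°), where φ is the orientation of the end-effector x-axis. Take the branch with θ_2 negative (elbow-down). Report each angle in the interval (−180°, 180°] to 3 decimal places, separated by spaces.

-59.998 -60.004 -119.999

wrist centre = target − a_3·(cos φ, sin φ) = (-1.0000, -6.9281)
cos θ_2 = (48.9982−3²−5²)/(2·3·5) = 0.4999; θ_2 = -60.0039° (elbow-down)
β = atan2(-6.9281,-1.0000) = -98.2134°; ψ = atan2(-4.3303,5.4997) = -38.2158°
θ_1 = β − ψ = -59.9976°
θ_3 = φ − θ_1 − θ_2 = -119.9985° (wrapped to (-180°,180°])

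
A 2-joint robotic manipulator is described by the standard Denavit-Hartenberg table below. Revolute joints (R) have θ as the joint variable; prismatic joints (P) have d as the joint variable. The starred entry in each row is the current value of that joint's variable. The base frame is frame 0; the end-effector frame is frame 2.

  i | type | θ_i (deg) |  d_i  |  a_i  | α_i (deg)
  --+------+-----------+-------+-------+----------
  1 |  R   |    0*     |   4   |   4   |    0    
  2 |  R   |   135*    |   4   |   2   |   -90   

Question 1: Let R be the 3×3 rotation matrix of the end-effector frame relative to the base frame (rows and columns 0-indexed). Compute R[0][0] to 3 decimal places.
End-effector x-axis (col 0 of R) = (-0.7071,0.7071,0.0000)
R[0][0] = -0.7071

-0.707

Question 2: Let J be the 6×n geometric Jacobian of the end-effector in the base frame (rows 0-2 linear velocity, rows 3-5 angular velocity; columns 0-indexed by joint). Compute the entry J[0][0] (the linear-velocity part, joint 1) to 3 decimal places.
-1.414

axis z_0 = ẑ; lever o_n−o_0 = (2.5858,1.4142,8.0000)
cross product → J_v[:, 0] = (-1.4142,2.5858,0.0000)
J_ω[:, 0] = z_0
entry J[0][0] = -1.4142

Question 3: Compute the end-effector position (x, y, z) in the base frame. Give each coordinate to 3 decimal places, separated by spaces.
after link 1: o_1 = (4.0000, 0.0000, 4.0000)
after link 2: o_2 = (2.5858, 1.4142, 8.0000)

2.586 1.414 8.000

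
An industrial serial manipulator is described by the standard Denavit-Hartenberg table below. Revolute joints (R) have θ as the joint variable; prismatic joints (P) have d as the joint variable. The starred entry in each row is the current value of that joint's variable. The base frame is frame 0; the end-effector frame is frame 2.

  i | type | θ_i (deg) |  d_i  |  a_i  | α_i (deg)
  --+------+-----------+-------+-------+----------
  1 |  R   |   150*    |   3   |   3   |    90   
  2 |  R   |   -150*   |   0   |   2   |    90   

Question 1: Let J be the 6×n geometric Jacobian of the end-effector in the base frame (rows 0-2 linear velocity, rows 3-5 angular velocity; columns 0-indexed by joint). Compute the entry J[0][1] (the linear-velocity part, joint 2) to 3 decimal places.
-0.866

axis z_1 = (0.5000,0.8660,0.0000); lever o_n−o_1 = (1.5000,-0.8660,-1.0000)
cross product → J_v[:, 1] = (-0.8660,0.5000,-1.7321)
J_ω[:, 1] = z_1
entry J[0][1] = -0.8660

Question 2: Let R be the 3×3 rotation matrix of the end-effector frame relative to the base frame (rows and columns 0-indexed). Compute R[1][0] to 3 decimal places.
End-effector x-axis (col 0 of R) = (0.7500,-0.4330,-0.5000)
R[1][0] = -0.4330

-0.433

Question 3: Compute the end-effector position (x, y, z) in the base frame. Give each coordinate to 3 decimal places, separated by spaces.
-1.098 0.634 2.000

after link 1: o_1 = (-2.5981, 1.5000, 3.0000)
after link 2: o_2 = (-1.0981, 0.6340, 2.0000)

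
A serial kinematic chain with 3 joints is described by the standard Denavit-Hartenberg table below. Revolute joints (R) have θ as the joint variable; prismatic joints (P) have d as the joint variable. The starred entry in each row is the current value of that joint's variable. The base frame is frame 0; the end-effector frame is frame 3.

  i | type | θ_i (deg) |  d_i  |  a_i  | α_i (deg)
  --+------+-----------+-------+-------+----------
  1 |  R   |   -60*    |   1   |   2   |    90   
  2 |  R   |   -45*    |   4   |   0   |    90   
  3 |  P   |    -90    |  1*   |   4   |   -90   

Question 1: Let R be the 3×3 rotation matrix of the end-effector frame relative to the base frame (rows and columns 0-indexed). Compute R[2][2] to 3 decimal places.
-0.707

End-effector z-axis (col 2 of R) = (0.3536,-0.6124,-0.7071)
R[2][2] = -0.7071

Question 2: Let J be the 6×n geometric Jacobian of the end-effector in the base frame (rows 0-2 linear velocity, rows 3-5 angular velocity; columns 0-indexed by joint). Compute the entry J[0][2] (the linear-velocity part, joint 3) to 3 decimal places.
-0.354

prismatic axis z_2 = (-0.3536,0.6124,-0.7071)
J_v[:, 2] = z_2; J_ω[:, 2] = (0,0,0)
entry J[0][2] = -0.3536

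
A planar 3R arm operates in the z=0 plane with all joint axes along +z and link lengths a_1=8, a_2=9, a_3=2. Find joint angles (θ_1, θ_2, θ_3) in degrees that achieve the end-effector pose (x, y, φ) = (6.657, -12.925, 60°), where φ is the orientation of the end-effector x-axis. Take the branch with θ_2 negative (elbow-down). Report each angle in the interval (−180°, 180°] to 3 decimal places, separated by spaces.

wrist centre = target − a_3·(cos φ, sin φ) = (5.6570, -14.6571)
cos θ_2 = (246.8308−8²−9²)/(2·8·9) = 0.7072; θ_2 = -44.9958° (elbow-down)
β = atan2(-14.6571,5.6570) = -68.8955°; ψ = atan2(-6.3635,14.3644) = -23.8935°
θ_1 = β − ψ = -45.0020°
θ_3 = φ − θ_1 − θ_2 = 149.9978° (wrapped to (-180°,180°])

-45.002 -44.996 149.998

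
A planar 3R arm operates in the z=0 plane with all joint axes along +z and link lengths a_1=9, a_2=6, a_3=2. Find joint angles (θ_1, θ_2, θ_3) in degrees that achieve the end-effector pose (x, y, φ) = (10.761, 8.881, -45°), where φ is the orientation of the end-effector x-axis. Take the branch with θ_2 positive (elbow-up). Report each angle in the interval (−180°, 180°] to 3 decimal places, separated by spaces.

29.996 45.010 -120.006

wrist centre = target − a_3·(cos φ, sin φ) = (9.3468, 10.2952)
cos θ_2 = (193.3538−9²−6²)/(2·9·6) = 0.7070; θ_2 = 45.0103° (elbow-up)
β = atan2(10.2952,9.3468) = 47.7644°; ψ = atan2(4.2434,13.2419) = 17.7682°
θ_1 = β − ψ = 29.9962°
θ_3 = φ − θ_1 − θ_2 = -120.0065° (wrapped to (-180°,180°])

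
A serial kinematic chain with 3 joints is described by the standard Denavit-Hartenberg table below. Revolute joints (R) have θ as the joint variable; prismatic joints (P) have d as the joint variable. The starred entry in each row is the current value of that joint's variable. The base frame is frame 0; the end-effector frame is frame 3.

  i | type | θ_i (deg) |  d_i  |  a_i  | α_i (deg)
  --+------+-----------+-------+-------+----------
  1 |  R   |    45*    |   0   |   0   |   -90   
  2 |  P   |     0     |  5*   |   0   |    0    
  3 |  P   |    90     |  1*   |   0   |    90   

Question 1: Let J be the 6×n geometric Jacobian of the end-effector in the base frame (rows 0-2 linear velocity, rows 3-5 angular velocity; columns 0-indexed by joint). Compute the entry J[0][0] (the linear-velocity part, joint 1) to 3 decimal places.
axis z_0 = ẑ; lever o_n−o_0 = (-4.2426,4.2426,0.0000)
cross product → J_v[:, 0] = (-4.2426,-4.2426,0.0000)
J_ω[:, 0] = z_0
entry J[0][0] = -4.2426

-4.243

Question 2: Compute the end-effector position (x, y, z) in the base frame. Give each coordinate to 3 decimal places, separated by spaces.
after link 1: o_1 = (0.0000, 0.0000, 0.0000)
after link 2: o_2 = (-3.5355, 3.5355, 0.0000)
after link 3: o_3 = (-4.2426, 4.2426, 0.0000)

-4.243 4.243 0.000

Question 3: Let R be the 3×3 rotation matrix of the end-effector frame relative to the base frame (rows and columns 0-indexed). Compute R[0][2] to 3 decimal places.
0.707

End-effector z-axis (col 2 of R) = (0.7071,0.7071,0.0000)
R[0][2] = 0.7071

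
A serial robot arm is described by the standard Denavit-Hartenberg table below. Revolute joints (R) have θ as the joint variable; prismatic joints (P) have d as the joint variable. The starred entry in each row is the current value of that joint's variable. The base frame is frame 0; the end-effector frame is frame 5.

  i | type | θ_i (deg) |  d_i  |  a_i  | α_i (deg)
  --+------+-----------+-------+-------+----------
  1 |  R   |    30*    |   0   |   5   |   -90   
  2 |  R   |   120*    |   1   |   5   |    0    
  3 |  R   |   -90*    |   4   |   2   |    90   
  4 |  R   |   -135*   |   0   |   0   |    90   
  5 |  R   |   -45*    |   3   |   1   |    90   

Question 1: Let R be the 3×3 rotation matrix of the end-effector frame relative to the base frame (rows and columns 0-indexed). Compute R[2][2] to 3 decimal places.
-0.862

End-effector z-axis (col 2 of R) = (-0.1812,0.4727,-0.8624)
R[2][2] = -0.8624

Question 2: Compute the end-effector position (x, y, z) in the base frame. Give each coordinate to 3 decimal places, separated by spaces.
-1.918 6.538 -4.632

after link 1: o_1 = (4.3301, 2.5000, 0.0000)
after link 2: o_2 = (1.6651, 2.1160, -4.3301)
after link 3: o_3 = (1.1651, 6.4462, -5.3301)
after link 4: o_4 = (1.1651, 6.4462, -5.3301)
after link 5: o_5 = (-1.9178, 6.5384, -4.6318)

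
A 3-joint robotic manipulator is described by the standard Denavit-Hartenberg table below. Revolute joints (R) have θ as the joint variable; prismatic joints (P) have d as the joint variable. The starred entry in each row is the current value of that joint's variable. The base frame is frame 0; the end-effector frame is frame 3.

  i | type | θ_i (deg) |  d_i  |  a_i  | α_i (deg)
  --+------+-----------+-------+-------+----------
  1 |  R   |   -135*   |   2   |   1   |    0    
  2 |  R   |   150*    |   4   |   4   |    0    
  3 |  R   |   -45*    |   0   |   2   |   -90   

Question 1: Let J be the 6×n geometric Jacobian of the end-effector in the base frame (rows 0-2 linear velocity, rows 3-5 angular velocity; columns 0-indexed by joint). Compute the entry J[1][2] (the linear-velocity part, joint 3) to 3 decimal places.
axis z_2 = (0.0000,0.0000,1.0000); lever o_n−o_2 = (1.7321,-1.0000,0.0000)
cross product → J_v[:, 2] = (1.0000,1.7321,-0.0000)
J_ω[:, 2] = z_2
entry J[1][2] = 1.7321

1.732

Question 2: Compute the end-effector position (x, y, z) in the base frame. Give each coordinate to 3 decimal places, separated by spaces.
4.889 -0.672 6.000

after link 1: o_1 = (-0.7071, -0.7071, 2.0000)
after link 2: o_2 = (3.1566, 0.3282, 6.0000)
after link 3: o_3 = (4.8886, -0.6718, 6.0000)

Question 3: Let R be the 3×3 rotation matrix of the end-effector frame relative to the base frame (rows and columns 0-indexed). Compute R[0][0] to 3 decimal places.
0.866

End-effector x-axis (col 0 of R) = (0.8660,-0.5000,0.0000)
R[0][0] = 0.8660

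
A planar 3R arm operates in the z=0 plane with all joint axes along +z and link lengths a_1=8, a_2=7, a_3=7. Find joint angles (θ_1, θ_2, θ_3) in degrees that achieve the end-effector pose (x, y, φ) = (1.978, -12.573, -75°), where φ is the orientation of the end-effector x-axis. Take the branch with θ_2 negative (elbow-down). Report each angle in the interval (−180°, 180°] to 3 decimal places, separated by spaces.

-30.004 -135.002 90.006

wrist centre = target − a_3·(cos φ, sin φ) = (0.1663, -5.8115)
cos θ_2 = (33.8014−8²−7²)/(2·8·7) = -0.7071; θ_2 = -135.0019° (elbow-down)
β = atan2(-5.8115,0.1663) = -88.3612°; ψ = atan2(-4.9496,3.0501) = -58.3573°
θ_1 = β − ψ = -30.0039°
θ_3 = φ − θ_1 − θ_2 = 90.0058° (wrapped to (-180°,180°])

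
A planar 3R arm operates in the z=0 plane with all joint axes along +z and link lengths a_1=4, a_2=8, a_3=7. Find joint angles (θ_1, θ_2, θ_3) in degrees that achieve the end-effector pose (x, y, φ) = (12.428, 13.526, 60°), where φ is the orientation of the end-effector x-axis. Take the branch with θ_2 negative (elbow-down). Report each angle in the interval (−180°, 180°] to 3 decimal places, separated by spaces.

60.009 -30.014 30.005

wrist centre = target − a_3·(cos φ, sin φ) = (8.9280, 7.4638)
cos θ_2 = (135.4178−4²−8²)/(2·4·8) = 0.8659; θ_2 = -30.0140° (elbow-down)
β = atan2(7.4638,8.9280) = 39.8957°; ψ = atan2(-4.0017,10.9272) = -20.1134°
θ_1 = β − ψ = 60.0090°
θ_3 = φ − θ_1 − θ_2 = 30.0049° (wrapped to (-180°,180°])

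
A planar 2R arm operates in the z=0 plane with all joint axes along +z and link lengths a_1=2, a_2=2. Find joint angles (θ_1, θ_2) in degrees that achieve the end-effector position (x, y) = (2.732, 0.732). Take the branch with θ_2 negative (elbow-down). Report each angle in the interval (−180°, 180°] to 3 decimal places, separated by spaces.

60.001 -90.003

cos θ_2 = (7.9996−2²−2²)/(2·2·2) = -0.0000; θ_2 = -90.0025° (elbow-down)
β = atan2(0.7320,2.7320) = 14.9993°; ψ = atan2(-2.0000,1.9999) = -45.0013°
θ_1 = β − ψ = 60.0005°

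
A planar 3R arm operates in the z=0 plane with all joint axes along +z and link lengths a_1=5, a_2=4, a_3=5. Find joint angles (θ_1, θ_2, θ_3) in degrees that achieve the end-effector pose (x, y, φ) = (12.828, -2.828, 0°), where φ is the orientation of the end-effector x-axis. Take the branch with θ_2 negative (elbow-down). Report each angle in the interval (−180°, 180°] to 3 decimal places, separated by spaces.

0.010 -45.018 45.009

wrist centre = target − a_3·(cos φ, sin φ) = (7.8280, -2.8280)
cos θ_2 = (69.2752−5²−4²)/(2·5·4) = 0.7069; θ_2 = -45.0184° (elbow-down)
β = atan2(-2.8280,7.8280) = -19.8631°; ψ = atan2(-2.8293,7.8275) = -19.8729°
θ_1 = β − ψ = 0.0098°
θ_3 = φ − θ_1 − θ_2 = 45.0087° (wrapped to (-180°,180°])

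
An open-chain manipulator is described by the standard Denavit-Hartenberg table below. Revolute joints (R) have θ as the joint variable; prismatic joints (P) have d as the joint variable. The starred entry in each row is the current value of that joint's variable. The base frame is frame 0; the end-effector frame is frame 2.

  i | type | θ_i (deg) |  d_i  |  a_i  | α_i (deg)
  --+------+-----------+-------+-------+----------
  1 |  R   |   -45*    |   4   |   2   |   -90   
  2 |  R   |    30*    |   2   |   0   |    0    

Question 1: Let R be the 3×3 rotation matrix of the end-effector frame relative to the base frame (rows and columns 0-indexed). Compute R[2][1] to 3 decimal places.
End-effector y-axis (col 1 of R) = (-0.3536,0.3536,-0.8660)
R[2][1] = -0.8660

-0.866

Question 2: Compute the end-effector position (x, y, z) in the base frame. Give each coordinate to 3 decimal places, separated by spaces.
2.828 0.000 4.000

after link 1: o_1 = (1.4142, -1.4142, 4.0000)
after link 2: o_2 = (2.8284, 0.0000, 4.0000)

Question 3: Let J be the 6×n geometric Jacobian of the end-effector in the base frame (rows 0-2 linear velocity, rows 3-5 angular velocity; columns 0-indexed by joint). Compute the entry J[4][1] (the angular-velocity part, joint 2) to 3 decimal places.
0.707

axis z_1 = (0.7071,0.7071,0.0000); lever o_n−o_1 = (1.4142,1.4142,0.0000)
cross product → J_v[:, 1] = (-0.0000,0.0000,0.0000)
J_ω[:, 1] = z_1
entry J[4][1] = 0.7071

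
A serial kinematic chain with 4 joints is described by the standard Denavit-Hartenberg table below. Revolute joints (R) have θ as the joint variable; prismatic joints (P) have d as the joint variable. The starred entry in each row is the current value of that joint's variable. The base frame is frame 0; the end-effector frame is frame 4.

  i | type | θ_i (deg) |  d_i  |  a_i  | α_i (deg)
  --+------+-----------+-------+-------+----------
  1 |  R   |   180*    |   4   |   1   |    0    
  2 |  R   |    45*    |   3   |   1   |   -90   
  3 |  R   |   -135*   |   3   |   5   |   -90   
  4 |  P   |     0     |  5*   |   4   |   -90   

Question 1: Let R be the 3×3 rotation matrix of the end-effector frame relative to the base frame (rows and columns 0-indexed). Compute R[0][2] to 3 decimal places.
-0.707

End-effector z-axis (col 2 of R) = (-0.7071,0.7071,0.0000)
R[0][2] = -0.7071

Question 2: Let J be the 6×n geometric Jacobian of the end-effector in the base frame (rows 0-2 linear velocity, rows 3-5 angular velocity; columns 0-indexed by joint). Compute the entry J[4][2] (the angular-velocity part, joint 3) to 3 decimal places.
axis z_2 = (0.7071,-0.7071,0.0000); lever o_n−o_2 = (4.1213,-0.1213,9.8995)
cross product → J_v[:, 2] = (-7.0000,-7.0000,2.8284)
J_ω[:, 2] = z_2
entry J[4][2] = -0.7071

-0.707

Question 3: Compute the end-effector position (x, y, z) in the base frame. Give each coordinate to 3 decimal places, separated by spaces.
2.414 -0.828 16.899

after link 1: o_1 = (-1.0000, 0.0000, 4.0000)
after link 2: o_2 = (-1.7071, -0.7071, 7.0000)
after link 3: o_3 = (2.9142, -0.3284, 10.5355)
after link 4: o_4 = (2.4142, -0.8284, 16.8995)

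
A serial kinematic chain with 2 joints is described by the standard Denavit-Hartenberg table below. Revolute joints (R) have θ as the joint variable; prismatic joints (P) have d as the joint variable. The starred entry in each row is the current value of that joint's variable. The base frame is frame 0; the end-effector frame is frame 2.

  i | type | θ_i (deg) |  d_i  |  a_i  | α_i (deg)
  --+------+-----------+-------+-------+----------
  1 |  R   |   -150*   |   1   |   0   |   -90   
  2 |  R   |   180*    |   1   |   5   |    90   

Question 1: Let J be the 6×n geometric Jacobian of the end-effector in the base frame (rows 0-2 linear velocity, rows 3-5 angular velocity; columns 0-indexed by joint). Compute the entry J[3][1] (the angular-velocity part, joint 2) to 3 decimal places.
0.500

axis z_1 = (0.5000,-0.8660,0.0000); lever o_n−o_1 = (4.8301,1.6340,-0.0000)
cross product → J_v[:, 1] = (0.0000,0.0000,5.0000)
J_ω[:, 1] = z_1
entry J[3][1] = 0.5000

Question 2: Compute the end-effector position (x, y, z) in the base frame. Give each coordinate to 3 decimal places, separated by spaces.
after link 1: o_1 = (0.0000, 0.0000, 1.0000)
after link 2: o_2 = (4.8301, 1.6340, 1.0000)

4.830 1.634 1.000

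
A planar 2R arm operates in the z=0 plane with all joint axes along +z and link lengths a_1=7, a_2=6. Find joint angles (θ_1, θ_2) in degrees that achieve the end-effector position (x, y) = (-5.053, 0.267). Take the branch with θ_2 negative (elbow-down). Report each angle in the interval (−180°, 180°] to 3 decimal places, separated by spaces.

cos θ_2 = (25.6041−7²−6²)/(2·7·6) = -0.7071; θ_2 = -134.9990° (elbow-down)
β = atan2(0.2670,-5.0530) = 176.9753°; ψ = atan2(-4.2427,2.7574) = -56.9793°
θ_1 = β − ψ = 233.9546°

-126.045 -134.999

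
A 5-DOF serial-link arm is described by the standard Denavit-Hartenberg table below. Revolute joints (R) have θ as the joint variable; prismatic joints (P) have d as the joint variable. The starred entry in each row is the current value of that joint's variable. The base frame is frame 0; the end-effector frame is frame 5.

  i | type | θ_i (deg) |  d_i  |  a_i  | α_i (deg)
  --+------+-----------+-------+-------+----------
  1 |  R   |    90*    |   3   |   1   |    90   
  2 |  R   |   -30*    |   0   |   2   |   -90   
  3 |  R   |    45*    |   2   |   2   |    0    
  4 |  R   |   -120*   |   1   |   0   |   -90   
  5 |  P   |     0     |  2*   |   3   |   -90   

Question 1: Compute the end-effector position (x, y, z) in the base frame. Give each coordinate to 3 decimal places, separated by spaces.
after link 1: o_1 = (0.0000, 1.0000, 3.0000)
after link 2: o_2 = (0.0000, 2.7321, 2.0000)
after link 3: o_3 = (-1.4142, 4.9568, 3.0249)
after link 4: o_4 = (-1.4142, 5.4568, 3.8910)
after link 5: o_5 = (0.9659, 7.8023, 2.5368)

0.966 7.802 2.537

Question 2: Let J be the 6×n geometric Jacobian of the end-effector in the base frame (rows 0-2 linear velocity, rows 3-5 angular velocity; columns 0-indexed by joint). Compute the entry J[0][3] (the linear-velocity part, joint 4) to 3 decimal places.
-2.708

axis z_3 = (0.0000,0.5000,0.8660); lever o_n−o_3 = (2.3801,2.8455,-0.4881)
cross product → J_v[:, 3] = (-2.7083,2.0613,-1.1901)
J_ω[:, 3] = z_3
entry J[0][3] = -2.7083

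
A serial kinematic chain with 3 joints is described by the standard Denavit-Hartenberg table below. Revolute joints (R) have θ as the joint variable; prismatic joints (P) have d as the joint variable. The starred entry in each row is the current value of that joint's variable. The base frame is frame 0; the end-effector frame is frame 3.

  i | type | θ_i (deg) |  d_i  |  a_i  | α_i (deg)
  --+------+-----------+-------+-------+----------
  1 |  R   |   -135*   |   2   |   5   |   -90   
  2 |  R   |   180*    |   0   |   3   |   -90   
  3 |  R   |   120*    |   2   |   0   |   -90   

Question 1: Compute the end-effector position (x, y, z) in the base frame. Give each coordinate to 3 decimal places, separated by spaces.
after link 1: o_1 = (-3.5355, -3.5355, 2.0000)
after link 2: o_2 = (-1.4142, -1.4142, 2.0000)
after link 3: o_3 = (-1.4142, -1.4142, 4.0000)

-1.414 -1.414 4.000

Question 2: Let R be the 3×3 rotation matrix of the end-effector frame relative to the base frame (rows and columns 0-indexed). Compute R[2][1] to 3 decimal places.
End-effector y-axis (col 1 of R) = (-0.0000,-0.0000,-1.0000)
R[2][1] = -1.0000

-1.000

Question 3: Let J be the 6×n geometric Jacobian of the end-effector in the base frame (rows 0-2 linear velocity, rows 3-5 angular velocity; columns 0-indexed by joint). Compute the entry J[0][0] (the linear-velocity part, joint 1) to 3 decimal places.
1.414

axis z_0 = ẑ; lever o_n−o_0 = (-1.4142,-1.4142,4.0000)
cross product → J_v[:, 0] = (1.4142,-1.4142,0.0000)
J_ω[:, 0] = z_0
entry J[0][0] = 1.4142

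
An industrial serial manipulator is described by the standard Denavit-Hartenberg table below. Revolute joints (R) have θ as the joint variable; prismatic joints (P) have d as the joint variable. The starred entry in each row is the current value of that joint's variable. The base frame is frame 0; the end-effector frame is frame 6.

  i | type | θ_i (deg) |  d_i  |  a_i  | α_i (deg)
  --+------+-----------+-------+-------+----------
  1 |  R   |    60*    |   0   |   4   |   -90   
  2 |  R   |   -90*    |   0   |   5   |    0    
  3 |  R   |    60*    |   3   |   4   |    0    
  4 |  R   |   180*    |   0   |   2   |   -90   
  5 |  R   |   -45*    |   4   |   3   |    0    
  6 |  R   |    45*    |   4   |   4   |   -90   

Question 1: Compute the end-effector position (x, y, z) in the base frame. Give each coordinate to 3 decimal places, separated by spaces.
-6.220 -0.530 9.868

after link 1: o_1 = (2.0000, 3.4641, 0.0000)
after link 2: o_2 = (2.0000, 3.4641, 5.0000)
after link 3: o_3 = (1.1340, 7.9641, 7.0000)
after link 4: o_4 = (0.2679, 6.4641, 6.0000)
after link 5: o_5 = (-3.4877, 4.2017, 8.4034)
after link 6: o_6 = (-6.2198, -0.5303, 9.8675)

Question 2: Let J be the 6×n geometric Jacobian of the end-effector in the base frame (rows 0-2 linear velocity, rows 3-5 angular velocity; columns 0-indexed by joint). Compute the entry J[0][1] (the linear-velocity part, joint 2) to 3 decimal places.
4.934

axis z_1 = (-0.8660,0.5000,0.0000); lever o_n−o_1 = (-8.2198,-3.9944,9.8675)
cross product → J_v[:, 1] = (4.9338,8.5455,7.5692)
J_ω[:, 1] = z_1
entry J[0][1] = 4.9338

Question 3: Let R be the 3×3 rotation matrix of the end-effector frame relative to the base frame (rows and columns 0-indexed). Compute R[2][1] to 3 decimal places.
End-effector y-axis (col 1 of R) = (0.2500,0.4330,-0.8660)
R[2][1] = -0.8660

-0.866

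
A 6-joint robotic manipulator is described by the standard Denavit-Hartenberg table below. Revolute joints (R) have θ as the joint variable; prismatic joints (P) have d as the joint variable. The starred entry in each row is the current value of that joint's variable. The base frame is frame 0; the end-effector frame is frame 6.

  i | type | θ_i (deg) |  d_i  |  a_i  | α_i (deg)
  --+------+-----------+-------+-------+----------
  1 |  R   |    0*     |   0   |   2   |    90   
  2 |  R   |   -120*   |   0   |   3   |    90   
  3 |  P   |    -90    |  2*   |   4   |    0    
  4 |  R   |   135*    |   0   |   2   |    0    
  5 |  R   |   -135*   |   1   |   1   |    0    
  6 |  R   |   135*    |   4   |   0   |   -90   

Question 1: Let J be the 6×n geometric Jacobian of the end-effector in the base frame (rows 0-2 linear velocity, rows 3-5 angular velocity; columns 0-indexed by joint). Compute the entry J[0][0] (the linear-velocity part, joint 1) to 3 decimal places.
axis z_0 = ẑ; lever o_n−o_0 = (-6.2693,3.5858,-0.3228)
cross product → J_v[:, 0] = (-3.5858,-6.2693,0.0000)
J_ω[:, 0] = z_0
entry J[0][0] = -3.5858

-3.586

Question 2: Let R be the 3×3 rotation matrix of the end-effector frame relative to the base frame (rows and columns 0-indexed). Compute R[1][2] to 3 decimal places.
End-effector z-axis (col 2 of R) = (0.3536,-0.7071,0.6124)
R[1][2] = -0.7071

-0.707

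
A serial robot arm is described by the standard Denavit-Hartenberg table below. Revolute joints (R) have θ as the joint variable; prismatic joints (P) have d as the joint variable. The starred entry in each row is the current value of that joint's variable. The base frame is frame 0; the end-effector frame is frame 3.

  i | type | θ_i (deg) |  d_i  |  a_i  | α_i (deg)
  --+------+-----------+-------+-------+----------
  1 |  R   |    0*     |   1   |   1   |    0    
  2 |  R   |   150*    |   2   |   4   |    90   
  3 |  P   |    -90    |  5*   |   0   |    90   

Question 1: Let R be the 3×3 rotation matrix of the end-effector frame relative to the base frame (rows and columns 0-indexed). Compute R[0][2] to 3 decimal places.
0.866

End-effector z-axis (col 2 of R) = (0.8660,-0.5000,-0.0000)
R[0][2] = 0.8660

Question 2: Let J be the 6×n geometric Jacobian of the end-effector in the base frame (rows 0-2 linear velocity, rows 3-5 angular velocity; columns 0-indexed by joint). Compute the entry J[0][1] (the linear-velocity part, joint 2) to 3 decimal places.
-6.330

axis z_1 = (0.0000,0.0000,1.0000); lever o_n−o_1 = (-0.9641,6.3301,2.0000)
cross product → J_v[:, 1] = (-6.3301,-0.9641,0.0000)
J_ω[:, 1] = z_1
entry J[0][1] = -6.3301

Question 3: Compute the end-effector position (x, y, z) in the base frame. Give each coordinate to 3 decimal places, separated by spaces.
after link 1: o_1 = (1.0000, 0.0000, 1.0000)
after link 2: o_2 = (-2.4641, 2.0000, 3.0000)
after link 3: o_3 = (0.0359, 6.3301, 3.0000)

0.036 6.330 3.000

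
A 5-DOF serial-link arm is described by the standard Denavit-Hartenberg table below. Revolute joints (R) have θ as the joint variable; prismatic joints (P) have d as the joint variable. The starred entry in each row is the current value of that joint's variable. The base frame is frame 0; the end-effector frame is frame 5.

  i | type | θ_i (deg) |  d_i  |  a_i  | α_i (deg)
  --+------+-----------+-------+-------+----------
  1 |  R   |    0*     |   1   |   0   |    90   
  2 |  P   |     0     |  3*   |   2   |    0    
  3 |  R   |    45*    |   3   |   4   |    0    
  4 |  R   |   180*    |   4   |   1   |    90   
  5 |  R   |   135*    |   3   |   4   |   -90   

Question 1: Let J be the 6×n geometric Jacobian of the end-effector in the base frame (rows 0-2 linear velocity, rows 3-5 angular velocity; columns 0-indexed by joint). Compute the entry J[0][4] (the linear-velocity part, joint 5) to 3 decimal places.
axis z_4 = (-0.7071,-0.0000,0.7071); lever o_n−o_4 = (-0.1213,-2.8284,4.1213)
cross product → J_v[:, 4] = (2.0000,2.8284,2.0000)
J_ω[:, 4] = z_4
entry J[0][4] = 2.0000

2.000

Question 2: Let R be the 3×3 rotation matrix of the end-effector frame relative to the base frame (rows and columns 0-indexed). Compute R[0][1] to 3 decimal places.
End-effector y-axis (col 1 of R) = (0.7071,0.0000,-0.7071)
R[0][1] = 0.7071

0.707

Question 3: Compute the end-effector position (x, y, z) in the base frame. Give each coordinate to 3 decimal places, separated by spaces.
after link 1: o_1 = (0.0000, 0.0000, 1.0000)
after link 2: o_2 = (2.0000, -3.0000, 1.0000)
after link 3: o_3 = (4.8284, -6.0000, 3.8284)
after link 4: o_4 = (4.1213, -10.0000, 3.1213)
after link 5: o_5 = (4.0000, -12.8284, 7.2426)

4.000 -12.828 7.243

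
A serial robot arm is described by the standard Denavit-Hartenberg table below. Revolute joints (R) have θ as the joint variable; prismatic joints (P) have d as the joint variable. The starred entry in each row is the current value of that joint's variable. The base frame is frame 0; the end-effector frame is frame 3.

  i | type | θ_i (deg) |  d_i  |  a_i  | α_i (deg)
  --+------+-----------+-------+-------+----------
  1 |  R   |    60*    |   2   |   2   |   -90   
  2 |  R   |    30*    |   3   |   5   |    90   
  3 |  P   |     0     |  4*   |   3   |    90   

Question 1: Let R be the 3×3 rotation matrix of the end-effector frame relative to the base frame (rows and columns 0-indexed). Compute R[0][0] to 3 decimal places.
End-effector x-axis (col 0 of R) = (0.4330,0.7500,-0.5000)
R[0][0] = 0.4330

0.433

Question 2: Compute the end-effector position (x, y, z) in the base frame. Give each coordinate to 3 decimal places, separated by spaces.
2.866 10.964 1.464

after link 1: o_1 = (1.0000, 1.7321, 2.0000)
after link 2: o_2 = (0.5670, 6.9821, -0.5000)
after link 3: o_3 = (2.8660, 10.9641, 1.4641)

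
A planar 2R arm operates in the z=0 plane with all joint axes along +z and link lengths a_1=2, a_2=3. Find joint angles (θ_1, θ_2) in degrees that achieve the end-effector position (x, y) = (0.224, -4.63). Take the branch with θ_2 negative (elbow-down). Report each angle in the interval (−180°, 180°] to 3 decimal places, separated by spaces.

-60.002 -44.988

cos θ_2 = (21.4871−2²−3²)/(2·2·3) = 0.7073; θ_2 = -44.9879° (elbow-down)
β = atan2(-4.6300,0.2240) = -87.2302°; ψ = atan2(-2.1209,4.1218) = -27.2283°
θ_1 = β − ψ = -60.0019°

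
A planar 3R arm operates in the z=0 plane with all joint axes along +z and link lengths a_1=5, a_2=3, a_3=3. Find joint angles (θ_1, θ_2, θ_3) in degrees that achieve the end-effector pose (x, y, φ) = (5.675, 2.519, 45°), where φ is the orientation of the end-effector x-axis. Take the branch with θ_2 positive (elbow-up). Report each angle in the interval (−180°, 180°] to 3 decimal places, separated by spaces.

wrist centre = target − a_3·(cos φ, sin φ) = (3.5537, 0.3977)
cos θ_2 = (12.7868−5²−3²)/(2·5·3) = -0.7071; θ_2 = 135.0000° (elbow-up)
β = atan2(0.3977,3.5537) = 6.3852°; ψ = atan2(2.1213,2.8787) = 36.3868°
θ_1 = β − ψ = -30.0016°
θ_3 = φ − θ_1 − θ_2 = -59.9985° (wrapped to (-180°,180°])

-30.002 135.000 -59.998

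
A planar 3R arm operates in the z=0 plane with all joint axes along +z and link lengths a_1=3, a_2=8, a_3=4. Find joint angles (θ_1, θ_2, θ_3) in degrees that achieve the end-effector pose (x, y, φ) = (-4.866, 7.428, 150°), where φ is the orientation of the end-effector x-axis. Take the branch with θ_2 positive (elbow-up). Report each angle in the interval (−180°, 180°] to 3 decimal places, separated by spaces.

wrist centre = target − a_3·(cos φ, sin φ) = (-1.4019, 5.4280)
cos θ_2 = (31.4285−3²−8²)/(2·3·8) = -0.8661; θ_2 = 150.0054° (elbow-up)
β = atan2(5.4280,-1.4019) = 104.4814°; ψ = atan2(3.9993,-3.9286) = 134.4886°
θ_1 = β − ψ = -30.0072°
θ_3 = φ − θ_1 − θ_2 = 30.0018° (wrapped to (-180°,180°])

-30.007 150.005 30.002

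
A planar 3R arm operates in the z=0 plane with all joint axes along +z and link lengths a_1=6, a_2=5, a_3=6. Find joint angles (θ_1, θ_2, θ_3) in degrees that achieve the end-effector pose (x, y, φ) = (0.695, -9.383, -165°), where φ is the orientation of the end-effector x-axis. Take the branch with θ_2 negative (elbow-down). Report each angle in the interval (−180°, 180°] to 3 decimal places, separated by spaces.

wrist centre = target − a_3·(cos φ, sin φ) = (6.4906, -7.8301)
cos θ_2 = (103.4375−6²−5²)/(2·6·5) = 0.7073; θ_2 = -44.9850° (elbow-down)
β = atan2(-7.8301,6.4906) = -50.3438°; ψ = atan2(-3.5346,9.5365) = -20.3368°
θ_1 = β − ψ = -30.0070°
θ_3 = φ − θ_1 − θ_2 = -90.0080° (wrapped to (-180°,180°])

-30.007 -44.985 -90.008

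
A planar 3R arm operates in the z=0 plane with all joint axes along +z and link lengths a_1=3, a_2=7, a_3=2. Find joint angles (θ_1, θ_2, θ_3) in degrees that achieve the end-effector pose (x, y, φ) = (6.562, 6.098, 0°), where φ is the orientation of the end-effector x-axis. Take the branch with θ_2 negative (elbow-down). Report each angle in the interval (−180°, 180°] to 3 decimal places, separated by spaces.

120.004 -90.003 -30.000

wrist centre = target − a_3·(cos φ, sin φ) = (4.5620, 6.0980)
cos θ_2 = (57.9974−3²−7²)/(2·3·7) = -0.0001; θ_2 = -90.0035° (elbow-down)
β = atan2(6.0980,4.5620) = 53.1993°; ψ = atan2(-7.0000,2.9996) = -66.8044°
θ_1 = β − ψ = 120.0037°
θ_3 = φ − θ_1 − θ_2 = -30.0002° (wrapped to (-180°,180°])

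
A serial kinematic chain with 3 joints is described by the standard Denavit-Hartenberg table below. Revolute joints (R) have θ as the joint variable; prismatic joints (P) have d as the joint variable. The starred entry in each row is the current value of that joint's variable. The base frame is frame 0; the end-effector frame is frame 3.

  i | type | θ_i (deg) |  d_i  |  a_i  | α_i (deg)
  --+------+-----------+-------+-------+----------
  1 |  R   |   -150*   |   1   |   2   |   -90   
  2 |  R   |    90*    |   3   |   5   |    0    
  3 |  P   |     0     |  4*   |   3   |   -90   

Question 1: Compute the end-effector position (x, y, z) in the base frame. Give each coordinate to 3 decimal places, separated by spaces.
1.768 -7.062 -7.000

after link 1: o_1 = (-1.7321, -1.0000, 1.0000)
after link 2: o_2 = (-0.2321, -3.5981, -4.0000)
after link 3: o_3 = (1.7679, -7.0622, -7.0000)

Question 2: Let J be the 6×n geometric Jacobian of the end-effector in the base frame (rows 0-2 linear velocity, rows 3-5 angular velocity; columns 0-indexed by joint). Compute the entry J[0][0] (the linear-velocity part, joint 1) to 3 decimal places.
axis z_0 = ẑ; lever o_n−o_0 = (1.7679,-7.0622,-7.0000)
cross product → J_v[:, 0] = (7.0622,1.7679,-0.0000)
J_ω[:, 0] = z_0
entry J[0][0] = 7.0622

7.062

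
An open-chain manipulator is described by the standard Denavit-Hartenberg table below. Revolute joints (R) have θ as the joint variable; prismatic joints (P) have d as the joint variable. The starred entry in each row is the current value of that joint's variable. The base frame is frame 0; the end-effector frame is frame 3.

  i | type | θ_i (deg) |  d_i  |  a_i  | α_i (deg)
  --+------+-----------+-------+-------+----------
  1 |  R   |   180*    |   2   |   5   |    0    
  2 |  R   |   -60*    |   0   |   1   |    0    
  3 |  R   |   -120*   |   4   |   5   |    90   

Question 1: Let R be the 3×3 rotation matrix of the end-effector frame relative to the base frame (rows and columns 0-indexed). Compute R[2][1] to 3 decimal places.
1.000

End-effector y-axis (col 1 of R) = (-0.0000,0.0000,1.0000)
R[2][1] = 1.0000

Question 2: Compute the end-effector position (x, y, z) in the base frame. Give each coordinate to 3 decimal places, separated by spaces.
-0.500 0.866 6.000

after link 1: o_1 = (-5.0000, 0.0000, 2.0000)
after link 2: o_2 = (-5.5000, 0.8660, 2.0000)
after link 3: o_3 = (-0.5000, 0.8660, 6.0000)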